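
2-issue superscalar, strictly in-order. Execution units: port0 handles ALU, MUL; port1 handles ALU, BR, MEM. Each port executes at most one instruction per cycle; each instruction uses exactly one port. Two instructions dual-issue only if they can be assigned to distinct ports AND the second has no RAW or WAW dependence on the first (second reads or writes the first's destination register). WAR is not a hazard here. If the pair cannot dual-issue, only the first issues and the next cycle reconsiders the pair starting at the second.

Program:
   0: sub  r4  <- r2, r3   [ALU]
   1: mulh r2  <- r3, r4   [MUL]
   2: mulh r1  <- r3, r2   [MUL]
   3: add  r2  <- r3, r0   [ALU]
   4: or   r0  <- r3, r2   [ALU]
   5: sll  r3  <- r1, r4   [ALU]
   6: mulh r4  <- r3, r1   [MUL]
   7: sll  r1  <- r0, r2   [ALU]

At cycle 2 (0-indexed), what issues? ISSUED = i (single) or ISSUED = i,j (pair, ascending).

ISSUED = 2,3

0. sub @i0  | RAW r4
1. mulh @i1  | no-port MUL/MUL
2. mulh+add @i2+i3  | 2-wide
3. or+sll @i4+i5  | 2-wide
4. mulh+sll @i6+i7  | 2-wide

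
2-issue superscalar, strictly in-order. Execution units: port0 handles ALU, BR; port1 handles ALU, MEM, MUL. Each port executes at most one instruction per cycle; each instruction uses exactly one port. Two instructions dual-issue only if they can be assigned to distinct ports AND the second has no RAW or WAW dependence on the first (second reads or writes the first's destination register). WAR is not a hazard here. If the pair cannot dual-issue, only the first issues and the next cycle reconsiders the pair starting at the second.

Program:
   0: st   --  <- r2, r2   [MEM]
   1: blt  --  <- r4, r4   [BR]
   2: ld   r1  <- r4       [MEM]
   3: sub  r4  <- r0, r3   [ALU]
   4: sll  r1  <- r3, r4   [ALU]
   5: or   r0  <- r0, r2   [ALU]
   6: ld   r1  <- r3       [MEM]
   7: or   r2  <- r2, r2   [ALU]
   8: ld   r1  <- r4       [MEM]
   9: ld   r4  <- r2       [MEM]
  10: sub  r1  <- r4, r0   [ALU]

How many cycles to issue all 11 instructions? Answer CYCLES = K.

CYCLES = 7

  cy0 -> i0,i1 (st.MEM blt.BR) pair
  cy1 -> i2,i3 (ld.MEM sub.ALU) pair
  cy2 -> i4,i5 (sll.ALU or.ALU) pair
  cy3 -> i6,i7 (ld.MEM or.ALU) pair
  cy4 -> i8 (ld.MEM) no-port MEM/MEM
  cy5 -> i9 (ld.MEM) RAW r4
  cy6 -> i10 (sub.ALU) tail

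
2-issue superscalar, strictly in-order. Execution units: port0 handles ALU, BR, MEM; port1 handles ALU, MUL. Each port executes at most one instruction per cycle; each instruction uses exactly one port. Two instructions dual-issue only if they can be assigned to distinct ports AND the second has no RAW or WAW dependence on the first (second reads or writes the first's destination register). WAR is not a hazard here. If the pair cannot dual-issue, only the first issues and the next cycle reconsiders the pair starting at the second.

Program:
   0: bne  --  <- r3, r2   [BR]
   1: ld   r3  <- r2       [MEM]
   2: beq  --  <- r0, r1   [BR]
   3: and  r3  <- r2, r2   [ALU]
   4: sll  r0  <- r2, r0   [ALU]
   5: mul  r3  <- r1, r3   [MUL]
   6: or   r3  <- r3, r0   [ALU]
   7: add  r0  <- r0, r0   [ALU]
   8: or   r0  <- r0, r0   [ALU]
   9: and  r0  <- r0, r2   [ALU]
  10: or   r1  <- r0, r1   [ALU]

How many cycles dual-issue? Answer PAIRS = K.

0. bne @i0  | no-port BR/MEM
1. ld @i1  | no-port MEM/BR
2. beq/and @i2+i3  | pair
3. sll/mul @i4+i5  | pair
4. or/add @i6+i7  | pair
5. or @i8  | RAW+WAW r0
6. and @i9  | RAW r0
7. or @i10  | tail

PAIRS = 3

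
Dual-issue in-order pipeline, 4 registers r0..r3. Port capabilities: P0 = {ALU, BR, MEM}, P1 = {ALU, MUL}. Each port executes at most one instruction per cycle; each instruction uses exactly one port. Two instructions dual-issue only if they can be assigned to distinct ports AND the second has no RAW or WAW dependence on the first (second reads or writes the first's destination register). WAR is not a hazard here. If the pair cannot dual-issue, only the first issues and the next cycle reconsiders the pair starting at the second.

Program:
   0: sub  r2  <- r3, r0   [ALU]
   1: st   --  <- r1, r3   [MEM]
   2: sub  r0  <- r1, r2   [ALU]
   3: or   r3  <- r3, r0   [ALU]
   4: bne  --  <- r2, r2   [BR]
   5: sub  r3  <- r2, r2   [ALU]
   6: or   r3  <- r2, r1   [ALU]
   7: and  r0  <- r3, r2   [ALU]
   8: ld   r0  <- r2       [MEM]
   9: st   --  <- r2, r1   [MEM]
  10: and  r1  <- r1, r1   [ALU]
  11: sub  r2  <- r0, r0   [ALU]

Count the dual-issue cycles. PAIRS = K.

t=0 i0+i1:sub/st ; dual
t=1 i2:sub ; RAW r0
t=2 i3+i4:or/bne ; dual
t=3 i5:sub ; WAW r3
t=4 i6:or ; RAW r3
t=5 i7:and ; WAW r0
t=6 i8:ld ; no-port MEM/MEM
t=7 i9+i10:st/and ; dual
t=8 i11:sub ; tail

PAIRS = 3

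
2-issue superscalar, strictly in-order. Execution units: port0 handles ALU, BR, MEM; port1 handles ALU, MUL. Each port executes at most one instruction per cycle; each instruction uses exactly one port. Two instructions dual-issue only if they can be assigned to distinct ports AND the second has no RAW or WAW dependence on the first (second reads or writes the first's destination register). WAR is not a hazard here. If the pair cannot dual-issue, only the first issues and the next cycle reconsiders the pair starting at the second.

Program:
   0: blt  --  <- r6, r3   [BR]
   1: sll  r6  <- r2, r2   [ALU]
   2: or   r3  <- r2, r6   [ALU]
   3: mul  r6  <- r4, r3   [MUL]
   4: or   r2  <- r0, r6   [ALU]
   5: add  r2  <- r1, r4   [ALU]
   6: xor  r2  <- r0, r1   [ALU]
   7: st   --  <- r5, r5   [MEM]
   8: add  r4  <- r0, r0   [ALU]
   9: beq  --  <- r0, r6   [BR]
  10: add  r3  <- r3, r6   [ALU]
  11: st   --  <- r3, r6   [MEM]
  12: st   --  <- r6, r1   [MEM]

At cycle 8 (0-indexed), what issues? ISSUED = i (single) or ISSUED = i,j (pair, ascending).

ISSUED = 11

c0: i0+i1 blt.BR;sll.ALU  2-wide
c1: i2 or.ALU  RAW r3
c2: i3 mul.MUL  RAW r6
c3: i4 or.ALU  WAW r2
c4: i5 add.ALU  WAW r2
c5: i6+i7 xor.ALU;st.MEM  2-wide
c6: i8+i9 add.ALU;beq.BR  2-wide
c7: i10 add.ALU  RAW r3
c8: i11 st.MEM  no-port MEM/MEM
c9: i12 st.MEM  tail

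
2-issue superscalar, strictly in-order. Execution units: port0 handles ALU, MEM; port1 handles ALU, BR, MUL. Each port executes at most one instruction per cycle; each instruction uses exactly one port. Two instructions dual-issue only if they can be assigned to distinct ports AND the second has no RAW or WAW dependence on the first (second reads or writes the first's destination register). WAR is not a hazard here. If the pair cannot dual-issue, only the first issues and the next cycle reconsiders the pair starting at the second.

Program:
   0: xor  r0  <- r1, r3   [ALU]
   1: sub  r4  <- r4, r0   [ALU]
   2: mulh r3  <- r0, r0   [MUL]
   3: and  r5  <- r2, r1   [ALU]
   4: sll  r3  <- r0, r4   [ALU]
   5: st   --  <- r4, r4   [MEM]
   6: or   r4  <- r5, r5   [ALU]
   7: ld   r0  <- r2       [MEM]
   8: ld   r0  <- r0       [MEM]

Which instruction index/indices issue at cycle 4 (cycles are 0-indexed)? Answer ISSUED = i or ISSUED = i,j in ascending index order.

ISSUED = 7

c0: i0 xor  RAW r0
c1: i1&i2 sub+mulh  2-wide
c2: i3&i4 and+sll  2-wide
c3: i5&i6 st+or  2-wide
c4: i7 ld  no-port MEM/MEM
c5: i8 ld  tail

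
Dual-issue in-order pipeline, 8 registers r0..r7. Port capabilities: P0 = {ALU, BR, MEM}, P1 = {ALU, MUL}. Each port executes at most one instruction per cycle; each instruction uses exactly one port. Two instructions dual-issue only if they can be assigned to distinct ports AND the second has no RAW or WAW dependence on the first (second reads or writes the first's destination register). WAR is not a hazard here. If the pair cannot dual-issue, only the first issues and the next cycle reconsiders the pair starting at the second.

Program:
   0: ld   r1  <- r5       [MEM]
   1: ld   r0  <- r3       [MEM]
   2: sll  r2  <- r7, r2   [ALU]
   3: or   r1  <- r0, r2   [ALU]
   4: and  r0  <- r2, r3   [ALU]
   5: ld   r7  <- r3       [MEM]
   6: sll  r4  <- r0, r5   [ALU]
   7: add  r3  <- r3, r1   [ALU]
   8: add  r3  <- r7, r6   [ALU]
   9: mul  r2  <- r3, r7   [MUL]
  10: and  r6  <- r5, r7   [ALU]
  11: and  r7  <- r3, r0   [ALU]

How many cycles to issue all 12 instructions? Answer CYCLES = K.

c0: i0 ld.MEM  no-port MEM/MEM
c1: i1+i2 ld.MEM sll.ALU  pair
c2: i3+i4 or.ALU and.ALU  pair
c3: i5+i6 ld.MEM sll.ALU  pair
c4: i7 add.ALU  WAW r3
c5: i8 add.ALU  RAW r3
c6: i9+i10 mul.MUL and.ALU  pair
c7: i11 and.ALU  tail

CYCLES = 8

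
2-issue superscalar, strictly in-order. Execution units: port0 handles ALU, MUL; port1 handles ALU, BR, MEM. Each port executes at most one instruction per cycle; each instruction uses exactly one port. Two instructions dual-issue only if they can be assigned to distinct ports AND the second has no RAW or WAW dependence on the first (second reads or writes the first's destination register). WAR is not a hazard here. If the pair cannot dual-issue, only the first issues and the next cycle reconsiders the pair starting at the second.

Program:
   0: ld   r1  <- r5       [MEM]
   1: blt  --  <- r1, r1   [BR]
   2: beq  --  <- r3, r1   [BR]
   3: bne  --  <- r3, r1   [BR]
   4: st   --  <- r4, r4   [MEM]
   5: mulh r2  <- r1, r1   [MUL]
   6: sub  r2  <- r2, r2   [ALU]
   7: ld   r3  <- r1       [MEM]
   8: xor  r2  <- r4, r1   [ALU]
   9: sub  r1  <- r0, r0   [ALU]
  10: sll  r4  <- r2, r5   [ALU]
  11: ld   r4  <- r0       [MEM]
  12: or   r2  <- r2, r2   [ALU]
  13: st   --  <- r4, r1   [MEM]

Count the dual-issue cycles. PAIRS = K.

#0 head=0: ld i0 no-port MEM/BR
#1 head=1: blt i1 no-port BR/BR
#2 head=2: beq i2 no-port BR/BR
#3 head=3: bne i3 no-port BR/MEM
#4 head=4: st/mulh i4/i5 dual
#5 head=6: sub/ld i6/i7 dual
#6 head=8: xor/sub i8/i9 dual
#7 head=10: sll i10 WAW r4
#8 head=11: ld/or i11/i12 dual
#9 head=13: st i13 tail

PAIRS = 4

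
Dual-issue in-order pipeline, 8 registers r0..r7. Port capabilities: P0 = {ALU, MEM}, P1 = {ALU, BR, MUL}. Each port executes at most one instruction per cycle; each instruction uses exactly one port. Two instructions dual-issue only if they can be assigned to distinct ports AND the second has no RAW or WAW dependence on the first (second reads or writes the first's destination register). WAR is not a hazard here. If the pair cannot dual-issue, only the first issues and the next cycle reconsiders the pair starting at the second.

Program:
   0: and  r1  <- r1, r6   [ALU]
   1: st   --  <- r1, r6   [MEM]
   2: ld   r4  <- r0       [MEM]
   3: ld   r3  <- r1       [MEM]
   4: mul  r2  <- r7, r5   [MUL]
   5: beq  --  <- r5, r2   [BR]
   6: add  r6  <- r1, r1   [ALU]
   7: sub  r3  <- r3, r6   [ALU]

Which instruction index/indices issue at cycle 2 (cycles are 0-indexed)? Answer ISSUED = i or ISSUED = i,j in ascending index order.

ISSUED = 2

t=0 i0:and.ALU ; RAW r1
t=1 i1:st.MEM ; no-port MEM/MEM
t=2 i2:ld.MEM ; no-port MEM/MEM
t=3 i3&i4:ld.MEM;mul.MUL ; 2-wide
t=4 i5&i6:beq.BR;add.ALU ; 2-wide
t=5 i7:sub.ALU ; tail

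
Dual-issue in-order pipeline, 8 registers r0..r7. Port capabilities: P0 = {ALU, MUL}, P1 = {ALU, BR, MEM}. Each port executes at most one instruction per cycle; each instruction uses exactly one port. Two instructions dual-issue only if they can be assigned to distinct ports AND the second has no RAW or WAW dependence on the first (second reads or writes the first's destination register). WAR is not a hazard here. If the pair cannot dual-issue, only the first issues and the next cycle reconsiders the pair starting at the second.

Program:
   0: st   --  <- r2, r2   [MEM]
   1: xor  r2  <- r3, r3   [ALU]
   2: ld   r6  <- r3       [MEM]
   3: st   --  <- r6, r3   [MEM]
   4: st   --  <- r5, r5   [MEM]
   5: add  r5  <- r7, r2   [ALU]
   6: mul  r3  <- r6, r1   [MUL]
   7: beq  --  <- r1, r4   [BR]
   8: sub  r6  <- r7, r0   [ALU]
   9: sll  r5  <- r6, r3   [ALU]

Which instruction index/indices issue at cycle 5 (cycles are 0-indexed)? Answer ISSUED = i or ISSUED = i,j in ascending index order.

ISSUED = 8

  cy0 -> i0&i1 (st/xor) pair
  cy1 -> i2 (ld) no-port MEM/MEM
  cy2 -> i3 (st) no-port MEM/MEM
  cy3 -> i4&i5 (st/add) pair
  cy4 -> i6&i7 (mul/beq) pair
  cy5 -> i8 (sub) RAW r6
  cy6 -> i9 (sll) tail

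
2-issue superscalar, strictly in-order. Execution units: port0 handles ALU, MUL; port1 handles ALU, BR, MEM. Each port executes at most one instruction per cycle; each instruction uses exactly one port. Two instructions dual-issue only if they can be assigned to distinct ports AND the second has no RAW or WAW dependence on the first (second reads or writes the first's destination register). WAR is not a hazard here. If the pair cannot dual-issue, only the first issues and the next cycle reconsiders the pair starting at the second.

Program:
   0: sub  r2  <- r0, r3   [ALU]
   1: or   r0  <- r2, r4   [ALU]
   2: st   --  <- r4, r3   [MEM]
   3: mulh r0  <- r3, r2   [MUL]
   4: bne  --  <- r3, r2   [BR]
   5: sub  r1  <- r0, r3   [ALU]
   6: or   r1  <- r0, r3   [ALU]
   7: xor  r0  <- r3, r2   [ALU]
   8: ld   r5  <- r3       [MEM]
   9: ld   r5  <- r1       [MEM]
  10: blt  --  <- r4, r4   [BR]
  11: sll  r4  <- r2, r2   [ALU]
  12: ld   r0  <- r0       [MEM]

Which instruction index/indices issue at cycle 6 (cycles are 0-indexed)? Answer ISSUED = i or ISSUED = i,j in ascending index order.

ISSUED = 9

[0] i0  sub.ALU  -- RAW r2
[1] i1+i2  or.ALU+st.MEM  -- 2-wide
[2] i3+i4  mulh.MUL+bne.BR  -- 2-wide
[3] i5  sub.ALU  -- WAW r1
[4] i6+i7  or.ALU+xor.ALU  -- 2-wide
[5] i8  ld.MEM  -- no-port MEM/MEM
[6] i9  ld.MEM  -- no-port MEM/BR
[7] i10+i11  blt.BR+sll.ALU  -- 2-wide
[8] i12  ld.MEM  -- tail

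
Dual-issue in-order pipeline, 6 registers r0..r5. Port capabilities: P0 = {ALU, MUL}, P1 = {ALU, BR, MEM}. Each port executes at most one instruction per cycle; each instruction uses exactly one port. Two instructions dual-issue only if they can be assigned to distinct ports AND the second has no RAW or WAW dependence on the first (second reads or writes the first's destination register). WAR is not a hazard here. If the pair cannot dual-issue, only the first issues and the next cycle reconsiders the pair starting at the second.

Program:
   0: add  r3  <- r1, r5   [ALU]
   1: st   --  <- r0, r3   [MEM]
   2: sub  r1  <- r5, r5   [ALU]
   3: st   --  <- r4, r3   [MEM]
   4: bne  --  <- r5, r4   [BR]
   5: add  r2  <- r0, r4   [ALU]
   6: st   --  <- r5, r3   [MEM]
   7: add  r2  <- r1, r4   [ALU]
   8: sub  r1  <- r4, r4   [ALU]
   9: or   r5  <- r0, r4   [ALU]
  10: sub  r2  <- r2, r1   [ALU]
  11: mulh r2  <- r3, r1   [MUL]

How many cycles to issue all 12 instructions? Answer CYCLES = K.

[0] i0  add.ALU  -- RAW r3
[1] i1+i2  st.MEM+sub.ALU  -- 2-wide
[2] i3  st.MEM  -- no-port MEM/BR
[3] i4+i5  bne.BR+add.ALU  -- 2-wide
[4] i6+i7  st.MEM+add.ALU  -- 2-wide
[5] i8+i9  sub.ALU+or.ALU  -- 2-wide
[6] i10  sub.ALU  -- WAW r2
[7] i11  mulh.MUL  -- tail

CYCLES = 8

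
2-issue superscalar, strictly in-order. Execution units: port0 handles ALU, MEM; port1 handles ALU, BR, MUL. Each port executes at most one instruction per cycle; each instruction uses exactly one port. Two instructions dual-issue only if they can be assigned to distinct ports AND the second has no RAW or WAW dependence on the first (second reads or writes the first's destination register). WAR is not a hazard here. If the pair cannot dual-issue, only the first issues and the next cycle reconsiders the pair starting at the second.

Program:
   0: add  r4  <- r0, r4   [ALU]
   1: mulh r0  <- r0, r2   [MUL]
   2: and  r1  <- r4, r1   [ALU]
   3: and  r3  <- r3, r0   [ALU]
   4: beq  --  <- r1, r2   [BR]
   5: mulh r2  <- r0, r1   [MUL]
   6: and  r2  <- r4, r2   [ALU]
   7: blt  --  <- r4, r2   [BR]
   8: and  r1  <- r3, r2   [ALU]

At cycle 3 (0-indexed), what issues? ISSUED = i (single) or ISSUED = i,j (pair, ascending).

ISSUED = 5

[0] i0,i1  add.ALU;mulh.MUL  -- dual
[1] i2,i3  and.ALU;and.ALU  -- dual
[2] i4  beq.BR  -- no-port BR/MUL
[3] i5  mulh.MUL  -- RAW+WAW r2
[4] i6  and.ALU  -- RAW r2
[5] i7,i8  blt.BR;and.ALU  -- dual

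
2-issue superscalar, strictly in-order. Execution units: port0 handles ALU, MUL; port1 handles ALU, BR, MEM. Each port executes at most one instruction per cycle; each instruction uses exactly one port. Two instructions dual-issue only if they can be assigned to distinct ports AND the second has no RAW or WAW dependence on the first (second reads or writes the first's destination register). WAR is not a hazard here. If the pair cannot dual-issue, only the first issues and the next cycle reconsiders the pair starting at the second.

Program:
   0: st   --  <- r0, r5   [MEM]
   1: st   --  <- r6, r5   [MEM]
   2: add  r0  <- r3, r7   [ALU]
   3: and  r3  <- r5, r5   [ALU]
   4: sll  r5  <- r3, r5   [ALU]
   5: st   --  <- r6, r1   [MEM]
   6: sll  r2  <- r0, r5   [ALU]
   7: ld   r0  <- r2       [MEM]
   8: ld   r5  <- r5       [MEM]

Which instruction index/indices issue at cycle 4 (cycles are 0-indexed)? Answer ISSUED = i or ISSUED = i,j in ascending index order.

  cy0 -> i0 (st.MEM) no-port MEM/MEM
  cy1 -> i1&i2 (st.MEM+add.ALU) 2-wide
  cy2 -> i3 (and.ALU) RAW r3
  cy3 -> i4&i5 (sll.ALU+st.MEM) 2-wide
  cy4 -> i6 (sll.ALU) RAW r2
  cy5 -> i7 (ld.MEM) no-port MEM/MEM
  cy6 -> i8 (ld.MEM) tail

ISSUED = 6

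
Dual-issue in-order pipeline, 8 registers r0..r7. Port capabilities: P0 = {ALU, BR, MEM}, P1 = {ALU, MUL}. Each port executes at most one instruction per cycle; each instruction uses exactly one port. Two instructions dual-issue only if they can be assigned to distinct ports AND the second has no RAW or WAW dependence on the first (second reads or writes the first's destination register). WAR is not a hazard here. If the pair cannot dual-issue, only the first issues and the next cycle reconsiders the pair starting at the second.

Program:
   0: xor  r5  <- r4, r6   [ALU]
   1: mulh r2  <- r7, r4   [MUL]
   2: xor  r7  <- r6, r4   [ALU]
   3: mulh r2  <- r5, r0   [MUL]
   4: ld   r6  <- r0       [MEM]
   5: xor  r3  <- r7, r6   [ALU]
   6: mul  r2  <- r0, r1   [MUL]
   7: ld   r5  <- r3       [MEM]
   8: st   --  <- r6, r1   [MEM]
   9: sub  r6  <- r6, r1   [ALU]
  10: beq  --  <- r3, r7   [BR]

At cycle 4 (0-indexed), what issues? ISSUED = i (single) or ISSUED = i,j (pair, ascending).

c0: i0,i1 xor.ALU/mulh.MUL  dual
c1: i2,i3 xor.ALU/mulh.MUL  dual
c2: i4 ld.MEM  RAW r6
c3: i5,i6 xor.ALU/mul.MUL  dual
c4: i7 ld.MEM  no-port MEM/MEM
c5: i8,i9 st.MEM/sub.ALU  dual
c6: i10 beq.BR  tail

ISSUED = 7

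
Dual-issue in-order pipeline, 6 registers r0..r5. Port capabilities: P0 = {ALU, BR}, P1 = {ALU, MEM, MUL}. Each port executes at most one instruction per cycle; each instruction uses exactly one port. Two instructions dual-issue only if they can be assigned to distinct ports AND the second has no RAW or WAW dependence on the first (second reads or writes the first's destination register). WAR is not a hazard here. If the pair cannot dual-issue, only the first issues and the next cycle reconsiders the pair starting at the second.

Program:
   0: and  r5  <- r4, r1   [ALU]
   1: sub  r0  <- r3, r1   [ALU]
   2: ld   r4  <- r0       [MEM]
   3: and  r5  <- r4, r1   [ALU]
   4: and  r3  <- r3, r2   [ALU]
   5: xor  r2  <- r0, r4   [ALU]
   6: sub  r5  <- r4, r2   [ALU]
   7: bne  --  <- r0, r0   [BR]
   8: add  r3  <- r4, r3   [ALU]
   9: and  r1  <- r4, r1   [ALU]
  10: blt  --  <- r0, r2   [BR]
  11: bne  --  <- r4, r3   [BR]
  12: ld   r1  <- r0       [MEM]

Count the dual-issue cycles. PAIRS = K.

t=0 i0+i1:and/sub ; pair
t=1 i2:ld ; RAW r4
t=2 i3+i4:and/and ; pair
t=3 i5:xor ; RAW r2
t=4 i6+i7:sub/bne ; pair
t=5 i8+i9:add/and ; pair
t=6 i10:blt ; no-port BR/BR
t=7 i11+i12:bne/ld ; pair

PAIRS = 5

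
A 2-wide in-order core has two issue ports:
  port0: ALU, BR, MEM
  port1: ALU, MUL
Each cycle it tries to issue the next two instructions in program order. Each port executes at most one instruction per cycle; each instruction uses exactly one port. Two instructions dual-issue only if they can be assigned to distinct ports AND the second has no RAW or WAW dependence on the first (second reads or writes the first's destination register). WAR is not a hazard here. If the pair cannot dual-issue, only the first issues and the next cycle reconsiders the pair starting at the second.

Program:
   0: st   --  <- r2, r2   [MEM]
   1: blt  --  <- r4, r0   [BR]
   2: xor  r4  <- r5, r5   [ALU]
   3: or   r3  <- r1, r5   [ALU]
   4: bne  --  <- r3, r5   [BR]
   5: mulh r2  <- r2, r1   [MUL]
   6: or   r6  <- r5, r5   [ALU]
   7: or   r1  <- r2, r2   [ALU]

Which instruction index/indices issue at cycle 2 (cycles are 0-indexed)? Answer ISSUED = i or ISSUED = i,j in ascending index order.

ISSUED = 3

  cy0 -> i0 (st.MEM) no-port MEM/BR
  cy1 -> i1&i2 (blt.BR+xor.ALU) pair
  cy2 -> i3 (or.ALU) RAW r3
  cy3 -> i4&i5 (bne.BR+mulh.MUL) pair
  cy4 -> i6&i7 (or.ALU+or.ALU) pair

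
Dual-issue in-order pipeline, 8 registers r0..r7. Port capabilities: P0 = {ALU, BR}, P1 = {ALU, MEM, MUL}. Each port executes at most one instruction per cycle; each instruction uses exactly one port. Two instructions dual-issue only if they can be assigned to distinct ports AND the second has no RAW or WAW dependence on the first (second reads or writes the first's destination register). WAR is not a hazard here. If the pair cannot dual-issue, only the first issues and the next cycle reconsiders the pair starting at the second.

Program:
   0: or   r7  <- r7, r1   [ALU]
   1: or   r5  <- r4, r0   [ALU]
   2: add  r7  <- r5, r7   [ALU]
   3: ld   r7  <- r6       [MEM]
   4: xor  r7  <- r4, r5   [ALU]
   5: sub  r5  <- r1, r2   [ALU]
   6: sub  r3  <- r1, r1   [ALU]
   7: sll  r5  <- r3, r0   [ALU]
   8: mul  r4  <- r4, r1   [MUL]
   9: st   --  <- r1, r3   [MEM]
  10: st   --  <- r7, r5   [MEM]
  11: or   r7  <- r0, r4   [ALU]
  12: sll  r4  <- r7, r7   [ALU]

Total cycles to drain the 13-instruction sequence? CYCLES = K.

CYCLES = 9

c0: i0,i1 or.ALU/or.ALU  pair
c1: i2 add.ALU  WAW r7
c2: i3 ld.MEM  WAW r7
c3: i4,i5 xor.ALU/sub.ALU  pair
c4: i6 sub.ALU  RAW r3
c5: i7,i8 sll.ALU/mul.MUL  pair
c6: i9 st.MEM  no-port MEM/MEM
c7: i10,i11 st.MEM/or.ALU  pair
c8: i12 sll.ALU  tail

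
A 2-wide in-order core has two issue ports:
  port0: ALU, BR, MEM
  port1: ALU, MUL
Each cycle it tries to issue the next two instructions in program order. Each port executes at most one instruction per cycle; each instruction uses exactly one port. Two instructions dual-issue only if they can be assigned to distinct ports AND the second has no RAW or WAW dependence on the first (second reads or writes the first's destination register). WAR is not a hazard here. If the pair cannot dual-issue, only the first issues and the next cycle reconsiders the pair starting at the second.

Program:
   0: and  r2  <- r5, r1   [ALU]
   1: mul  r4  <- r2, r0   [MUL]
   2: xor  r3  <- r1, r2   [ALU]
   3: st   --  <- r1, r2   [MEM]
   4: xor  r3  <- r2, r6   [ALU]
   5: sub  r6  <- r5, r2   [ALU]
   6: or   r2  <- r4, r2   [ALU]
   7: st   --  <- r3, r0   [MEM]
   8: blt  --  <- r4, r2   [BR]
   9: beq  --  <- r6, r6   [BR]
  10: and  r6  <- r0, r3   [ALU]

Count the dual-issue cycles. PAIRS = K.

t=0 i0:and ; RAW r2
t=1 i1+i2:mul;xor ; 2-wide
t=2 i3+i4:st;xor ; 2-wide
t=3 i5+i6:sub;or ; 2-wide
t=4 i7:st ; no-port MEM/BR
t=5 i8:blt ; no-port BR/BR
t=6 i9+i10:beq;and ; 2-wide

PAIRS = 4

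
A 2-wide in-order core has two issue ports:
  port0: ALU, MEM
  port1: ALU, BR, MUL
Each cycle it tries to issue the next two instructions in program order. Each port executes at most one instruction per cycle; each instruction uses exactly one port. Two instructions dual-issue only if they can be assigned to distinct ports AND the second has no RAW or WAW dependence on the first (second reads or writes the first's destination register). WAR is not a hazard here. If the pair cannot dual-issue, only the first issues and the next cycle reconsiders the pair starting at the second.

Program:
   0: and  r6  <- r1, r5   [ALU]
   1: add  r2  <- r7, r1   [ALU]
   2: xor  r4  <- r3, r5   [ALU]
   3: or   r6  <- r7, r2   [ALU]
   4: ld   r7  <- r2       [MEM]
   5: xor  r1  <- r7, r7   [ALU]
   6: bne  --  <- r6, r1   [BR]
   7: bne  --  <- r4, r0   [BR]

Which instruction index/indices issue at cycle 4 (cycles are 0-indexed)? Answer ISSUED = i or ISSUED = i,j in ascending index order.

0. and.ALU+add.ALU @i0/i1  | 2-wide
1. xor.ALU+or.ALU @i2/i3  | 2-wide
2. ld.MEM @i4  | RAW r7
3. xor.ALU @i5  | RAW r1
4. bne.BR @i6  | no-port BR/BR
5. bne.BR @i7  | tail

ISSUED = 6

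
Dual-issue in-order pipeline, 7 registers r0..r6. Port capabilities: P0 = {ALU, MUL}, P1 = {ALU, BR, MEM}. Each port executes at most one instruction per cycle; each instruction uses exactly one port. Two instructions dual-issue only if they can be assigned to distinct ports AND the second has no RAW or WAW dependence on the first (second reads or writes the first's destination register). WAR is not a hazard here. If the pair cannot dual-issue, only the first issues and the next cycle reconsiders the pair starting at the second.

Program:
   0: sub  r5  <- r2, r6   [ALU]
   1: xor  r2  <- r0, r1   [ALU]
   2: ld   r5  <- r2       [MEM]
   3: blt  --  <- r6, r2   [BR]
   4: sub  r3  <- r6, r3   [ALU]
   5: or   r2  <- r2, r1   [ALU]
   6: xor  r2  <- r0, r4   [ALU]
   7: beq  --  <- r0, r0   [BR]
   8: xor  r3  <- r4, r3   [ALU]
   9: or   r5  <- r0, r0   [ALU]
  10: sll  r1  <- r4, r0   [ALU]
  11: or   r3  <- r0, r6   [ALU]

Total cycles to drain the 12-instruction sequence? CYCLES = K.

CYCLES = 7

t=0 i0+i1:sub xor ; 2-wide
t=1 i2:ld ; no-port MEM/BR
t=2 i3+i4:blt sub ; 2-wide
t=3 i5:or ; WAW r2
t=4 i6+i7:xor beq ; 2-wide
t=5 i8+i9:xor or ; 2-wide
t=6 i10+i11:sll or ; 2-wide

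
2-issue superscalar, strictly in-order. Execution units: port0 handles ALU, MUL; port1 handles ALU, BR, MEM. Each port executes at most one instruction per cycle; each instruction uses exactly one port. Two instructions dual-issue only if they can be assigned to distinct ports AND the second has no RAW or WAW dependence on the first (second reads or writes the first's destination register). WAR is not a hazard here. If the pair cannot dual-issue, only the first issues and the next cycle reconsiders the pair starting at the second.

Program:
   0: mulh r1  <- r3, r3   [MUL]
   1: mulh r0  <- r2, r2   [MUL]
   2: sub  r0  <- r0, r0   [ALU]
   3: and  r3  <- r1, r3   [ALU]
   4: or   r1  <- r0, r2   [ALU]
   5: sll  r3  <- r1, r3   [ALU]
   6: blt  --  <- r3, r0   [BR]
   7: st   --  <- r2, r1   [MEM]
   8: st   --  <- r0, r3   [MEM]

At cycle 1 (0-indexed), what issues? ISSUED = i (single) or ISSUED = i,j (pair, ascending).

#0 head=0: mulh i0 no-port MUL/MUL
#1 head=1: mulh i1 RAW+WAW r0
#2 head=2: sub;and i2&i3 pair
#3 head=4: or i4 RAW r1
#4 head=5: sll i5 RAW r3
#5 head=6: blt i6 no-port BR/MEM
#6 head=7: st i7 no-port MEM/MEM
#7 head=8: st i8 tail

ISSUED = 1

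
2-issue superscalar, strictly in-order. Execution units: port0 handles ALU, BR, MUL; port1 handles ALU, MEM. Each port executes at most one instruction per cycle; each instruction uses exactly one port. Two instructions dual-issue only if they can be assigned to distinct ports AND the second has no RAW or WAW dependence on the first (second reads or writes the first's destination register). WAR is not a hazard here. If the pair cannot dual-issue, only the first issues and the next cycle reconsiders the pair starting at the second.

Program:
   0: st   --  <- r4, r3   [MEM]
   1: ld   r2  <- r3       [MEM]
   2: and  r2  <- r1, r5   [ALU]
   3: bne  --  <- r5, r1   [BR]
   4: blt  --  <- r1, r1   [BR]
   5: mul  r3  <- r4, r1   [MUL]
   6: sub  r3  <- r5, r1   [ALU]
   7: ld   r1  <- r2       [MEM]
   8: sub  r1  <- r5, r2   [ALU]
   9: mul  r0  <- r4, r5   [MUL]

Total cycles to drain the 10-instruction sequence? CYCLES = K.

CYCLES = 7

t=0 i0:st ; no-port MEM/MEM
t=1 i1:ld ; WAW r2
t=2 i2&i3:and/bne ; dual
t=3 i4:blt ; no-port BR/MUL
t=4 i5:mul ; WAW r3
t=5 i6&i7:sub/ld ; dual
t=6 i8&i9:sub/mul ; dual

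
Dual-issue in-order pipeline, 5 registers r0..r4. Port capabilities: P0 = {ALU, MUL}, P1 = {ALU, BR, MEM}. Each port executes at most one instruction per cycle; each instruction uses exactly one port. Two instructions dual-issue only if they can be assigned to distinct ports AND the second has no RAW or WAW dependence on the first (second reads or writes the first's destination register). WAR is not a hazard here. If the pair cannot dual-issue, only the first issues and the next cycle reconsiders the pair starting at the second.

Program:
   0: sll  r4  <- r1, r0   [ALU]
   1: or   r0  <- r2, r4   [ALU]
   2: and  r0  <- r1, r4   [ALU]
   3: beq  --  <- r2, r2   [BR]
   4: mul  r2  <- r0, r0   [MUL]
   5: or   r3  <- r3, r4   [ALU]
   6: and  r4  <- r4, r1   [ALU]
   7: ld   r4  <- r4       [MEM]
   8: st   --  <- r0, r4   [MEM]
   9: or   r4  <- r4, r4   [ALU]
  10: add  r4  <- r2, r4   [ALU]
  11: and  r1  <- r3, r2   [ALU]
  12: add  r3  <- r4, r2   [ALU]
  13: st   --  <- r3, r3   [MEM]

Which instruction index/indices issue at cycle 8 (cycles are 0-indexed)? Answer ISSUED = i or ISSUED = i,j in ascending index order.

ISSUED = 12

0. sll.ALU @i0  | RAW r4
1. or.ALU @i1  | WAW r0
2. and.ALU beq.BR @i2&i3  | 2-wide
3. mul.MUL or.ALU @i4&i5  | 2-wide
4. and.ALU @i6  | RAW+WAW r4
5. ld.MEM @i7  | no-port MEM/MEM
6. st.MEM or.ALU @i8&i9  | 2-wide
7. add.ALU and.ALU @i10&i11  | 2-wide
8. add.ALU @i12  | RAW r3
9. st.MEM @i13  | tail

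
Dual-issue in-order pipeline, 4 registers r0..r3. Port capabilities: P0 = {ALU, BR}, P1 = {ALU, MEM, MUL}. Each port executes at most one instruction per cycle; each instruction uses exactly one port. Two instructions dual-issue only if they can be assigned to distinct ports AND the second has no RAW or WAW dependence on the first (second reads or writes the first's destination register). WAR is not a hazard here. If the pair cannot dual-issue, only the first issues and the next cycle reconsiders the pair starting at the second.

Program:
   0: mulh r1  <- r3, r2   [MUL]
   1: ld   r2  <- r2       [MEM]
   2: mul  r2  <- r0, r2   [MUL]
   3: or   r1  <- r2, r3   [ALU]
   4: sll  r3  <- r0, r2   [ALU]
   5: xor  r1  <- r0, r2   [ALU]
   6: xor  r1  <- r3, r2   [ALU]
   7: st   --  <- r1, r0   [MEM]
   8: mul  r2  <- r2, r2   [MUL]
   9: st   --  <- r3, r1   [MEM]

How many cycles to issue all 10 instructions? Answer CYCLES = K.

CYCLES = 9

#0 head=0: mulh.MUL i0 no-port MUL/MEM
#1 head=1: ld.MEM i1 no-port MEM/MUL
#2 head=2: mul.MUL i2 RAW r2
#3 head=3: or.ALU;sll.ALU i3+i4 2-wide
#4 head=5: xor.ALU i5 WAW r1
#5 head=6: xor.ALU i6 RAW r1
#6 head=7: st.MEM i7 no-port MEM/MUL
#7 head=8: mul.MUL i8 no-port MUL/MEM
#8 head=9: st.MEM i9 tail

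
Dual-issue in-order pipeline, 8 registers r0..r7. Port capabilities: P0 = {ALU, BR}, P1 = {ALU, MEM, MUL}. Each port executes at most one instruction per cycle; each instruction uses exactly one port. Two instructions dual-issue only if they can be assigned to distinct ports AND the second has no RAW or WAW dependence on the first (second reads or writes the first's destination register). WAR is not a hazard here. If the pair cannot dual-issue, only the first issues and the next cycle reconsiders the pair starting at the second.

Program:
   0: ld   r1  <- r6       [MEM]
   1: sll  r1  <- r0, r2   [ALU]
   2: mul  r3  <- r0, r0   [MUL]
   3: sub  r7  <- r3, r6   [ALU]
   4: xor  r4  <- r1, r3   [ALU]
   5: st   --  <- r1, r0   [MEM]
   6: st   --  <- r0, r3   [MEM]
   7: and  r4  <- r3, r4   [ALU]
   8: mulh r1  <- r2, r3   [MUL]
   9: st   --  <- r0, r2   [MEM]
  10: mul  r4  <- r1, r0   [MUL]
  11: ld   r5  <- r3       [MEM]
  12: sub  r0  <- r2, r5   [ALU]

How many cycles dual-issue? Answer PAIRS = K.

PAIRS = 3

c0: i0 ld.MEM  WAW r1
c1: i1&i2 sll.ALU+mul.MUL  2-wide
c2: i3&i4 sub.ALU+xor.ALU  2-wide
c3: i5 st.MEM  no-port MEM/MEM
c4: i6&i7 st.MEM+and.ALU  2-wide
c5: i8 mulh.MUL  no-port MUL/MEM
c6: i9 st.MEM  no-port MEM/MUL
c7: i10 mul.MUL  no-port MUL/MEM
c8: i11 ld.MEM  RAW r5
c9: i12 sub.ALU  tail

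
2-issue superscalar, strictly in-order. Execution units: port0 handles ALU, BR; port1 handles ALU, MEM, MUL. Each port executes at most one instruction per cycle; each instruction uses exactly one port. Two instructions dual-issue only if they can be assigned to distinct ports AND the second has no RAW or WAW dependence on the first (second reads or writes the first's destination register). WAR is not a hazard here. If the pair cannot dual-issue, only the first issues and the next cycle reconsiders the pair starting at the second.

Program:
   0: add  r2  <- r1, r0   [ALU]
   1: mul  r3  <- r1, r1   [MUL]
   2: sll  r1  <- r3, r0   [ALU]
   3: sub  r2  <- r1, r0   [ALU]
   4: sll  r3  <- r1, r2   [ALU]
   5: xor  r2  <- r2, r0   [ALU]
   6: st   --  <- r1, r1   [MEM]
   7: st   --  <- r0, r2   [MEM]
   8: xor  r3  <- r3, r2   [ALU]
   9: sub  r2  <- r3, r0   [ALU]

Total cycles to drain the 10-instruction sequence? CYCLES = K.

t=0 i0&i1:add;mul ; dual
t=1 i2:sll ; RAW r1
t=2 i3:sub ; RAW r2
t=3 i4&i5:sll;xor ; dual
t=4 i6:st ; no-port MEM/MEM
t=5 i7&i8:st;xor ; dual
t=6 i9:sub ; tail

CYCLES = 7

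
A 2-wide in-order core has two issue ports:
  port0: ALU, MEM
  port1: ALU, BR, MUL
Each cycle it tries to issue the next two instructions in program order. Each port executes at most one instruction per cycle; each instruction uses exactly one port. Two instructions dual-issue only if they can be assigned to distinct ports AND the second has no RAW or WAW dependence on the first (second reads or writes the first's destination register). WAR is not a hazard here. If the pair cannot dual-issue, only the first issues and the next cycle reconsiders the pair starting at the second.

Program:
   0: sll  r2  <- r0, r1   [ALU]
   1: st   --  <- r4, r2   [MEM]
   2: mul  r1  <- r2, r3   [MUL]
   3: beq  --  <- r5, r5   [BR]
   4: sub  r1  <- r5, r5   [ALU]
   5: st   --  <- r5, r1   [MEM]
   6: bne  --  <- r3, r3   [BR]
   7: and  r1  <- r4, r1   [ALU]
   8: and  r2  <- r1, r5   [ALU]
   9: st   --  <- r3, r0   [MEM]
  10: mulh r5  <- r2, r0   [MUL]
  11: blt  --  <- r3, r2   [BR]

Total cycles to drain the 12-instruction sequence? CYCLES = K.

CYCLES = 8

#0 head=0: sll.ALU i0 RAW r2
#1 head=1: st.MEM/mul.MUL i1/i2 2-wide
#2 head=3: beq.BR/sub.ALU i3/i4 2-wide
#3 head=5: st.MEM/bne.BR i5/i6 2-wide
#4 head=7: and.ALU i7 RAW r1
#5 head=8: and.ALU/st.MEM i8/i9 2-wide
#6 head=10: mulh.MUL i10 no-port MUL/BR
#7 head=11: blt.BR i11 tail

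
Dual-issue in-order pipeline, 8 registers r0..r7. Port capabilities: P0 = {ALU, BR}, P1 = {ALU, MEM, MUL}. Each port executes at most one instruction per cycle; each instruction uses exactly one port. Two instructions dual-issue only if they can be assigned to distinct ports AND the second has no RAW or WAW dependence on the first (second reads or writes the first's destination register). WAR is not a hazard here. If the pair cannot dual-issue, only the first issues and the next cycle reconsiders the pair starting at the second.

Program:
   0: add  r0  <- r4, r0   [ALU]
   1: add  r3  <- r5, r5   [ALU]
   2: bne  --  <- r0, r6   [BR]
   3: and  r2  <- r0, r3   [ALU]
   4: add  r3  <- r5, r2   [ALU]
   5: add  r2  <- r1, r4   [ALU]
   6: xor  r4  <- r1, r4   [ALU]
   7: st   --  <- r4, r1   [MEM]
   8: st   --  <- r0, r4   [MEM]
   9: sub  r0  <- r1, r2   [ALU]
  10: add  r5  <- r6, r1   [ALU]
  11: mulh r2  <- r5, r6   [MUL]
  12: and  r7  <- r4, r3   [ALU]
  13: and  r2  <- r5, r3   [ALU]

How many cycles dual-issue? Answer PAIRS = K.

[0] i0&i1  add.ALU+add.ALU  -- 2-wide
[1] i2&i3  bne.BR+and.ALU  -- 2-wide
[2] i4&i5  add.ALU+add.ALU  -- 2-wide
[3] i6  xor.ALU  -- RAW r4
[4] i7  st.MEM  -- no-port MEM/MEM
[5] i8&i9  st.MEM+sub.ALU  -- 2-wide
[6] i10  add.ALU  -- RAW r5
[7] i11&i12  mulh.MUL+and.ALU  -- 2-wide
[8] i13  and.ALU  -- tail

PAIRS = 5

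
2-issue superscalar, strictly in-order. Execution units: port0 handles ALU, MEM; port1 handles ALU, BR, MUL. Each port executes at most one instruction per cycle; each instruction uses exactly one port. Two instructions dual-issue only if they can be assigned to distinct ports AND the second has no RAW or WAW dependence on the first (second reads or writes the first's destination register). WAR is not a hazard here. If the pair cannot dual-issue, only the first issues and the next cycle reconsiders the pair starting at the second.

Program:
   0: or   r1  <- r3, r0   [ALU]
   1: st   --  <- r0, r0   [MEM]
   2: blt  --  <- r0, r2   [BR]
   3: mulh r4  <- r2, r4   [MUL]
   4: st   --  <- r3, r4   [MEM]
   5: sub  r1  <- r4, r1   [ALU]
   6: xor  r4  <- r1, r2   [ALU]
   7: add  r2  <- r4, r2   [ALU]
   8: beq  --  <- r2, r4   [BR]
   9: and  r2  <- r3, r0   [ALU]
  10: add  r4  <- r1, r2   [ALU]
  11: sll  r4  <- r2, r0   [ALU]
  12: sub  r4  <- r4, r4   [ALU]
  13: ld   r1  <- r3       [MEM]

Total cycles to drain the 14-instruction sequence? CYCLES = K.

#0 head=0: or+st i0&i1 2-wide
#1 head=2: blt i2 no-port BR/MUL
#2 head=3: mulh i3 RAW r4
#3 head=4: st+sub i4&i5 2-wide
#4 head=6: xor i6 RAW r4
#5 head=7: add i7 RAW r2
#6 head=8: beq+and i8&i9 2-wide
#7 head=10: add i10 WAW r4
#8 head=11: sll i11 RAW+WAW r4
#9 head=12: sub+ld i12&i13 2-wide

CYCLES = 10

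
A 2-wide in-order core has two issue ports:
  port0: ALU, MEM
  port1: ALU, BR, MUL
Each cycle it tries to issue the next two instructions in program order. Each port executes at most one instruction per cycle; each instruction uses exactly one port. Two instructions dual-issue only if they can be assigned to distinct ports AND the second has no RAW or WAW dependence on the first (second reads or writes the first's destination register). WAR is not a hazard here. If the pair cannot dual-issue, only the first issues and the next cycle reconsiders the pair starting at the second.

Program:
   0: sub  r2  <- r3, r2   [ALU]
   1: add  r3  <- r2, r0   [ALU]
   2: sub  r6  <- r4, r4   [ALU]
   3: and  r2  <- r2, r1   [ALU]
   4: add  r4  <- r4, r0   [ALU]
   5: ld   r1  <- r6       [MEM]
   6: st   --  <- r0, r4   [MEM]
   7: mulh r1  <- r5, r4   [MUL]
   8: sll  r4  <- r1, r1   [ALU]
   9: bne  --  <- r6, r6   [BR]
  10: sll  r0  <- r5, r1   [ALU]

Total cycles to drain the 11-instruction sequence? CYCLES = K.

CYCLES = 7

t=0 i0:sub ; RAW r2
t=1 i1,i2:add/sub ; pair
t=2 i3,i4:and/add ; pair
t=3 i5:ld ; no-port MEM/MEM
t=4 i6,i7:st/mulh ; pair
t=5 i8,i9:sll/bne ; pair
t=6 i10:sll ; tail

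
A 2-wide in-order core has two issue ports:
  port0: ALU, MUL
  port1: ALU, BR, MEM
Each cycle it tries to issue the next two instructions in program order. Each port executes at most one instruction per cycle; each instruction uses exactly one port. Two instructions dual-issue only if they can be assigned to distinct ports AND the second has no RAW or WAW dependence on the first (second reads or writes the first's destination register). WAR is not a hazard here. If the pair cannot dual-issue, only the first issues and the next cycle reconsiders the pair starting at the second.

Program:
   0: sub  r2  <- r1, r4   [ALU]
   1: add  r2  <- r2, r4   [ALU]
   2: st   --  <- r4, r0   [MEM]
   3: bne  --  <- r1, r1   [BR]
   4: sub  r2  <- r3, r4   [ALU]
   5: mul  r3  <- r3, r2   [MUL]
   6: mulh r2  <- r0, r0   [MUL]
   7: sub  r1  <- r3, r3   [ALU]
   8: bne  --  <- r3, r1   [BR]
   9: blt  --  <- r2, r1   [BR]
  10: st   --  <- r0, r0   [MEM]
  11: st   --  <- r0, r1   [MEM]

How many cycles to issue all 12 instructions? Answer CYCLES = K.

CYCLES = 9

t=0 i0:sub ; RAW+WAW r2
t=1 i1,i2:add st ; pair
t=2 i3,i4:bne sub ; pair
t=3 i5:mul ; no-port MUL/MUL
t=4 i6,i7:mulh sub ; pair
t=5 i8:bne ; no-port BR/BR
t=6 i9:blt ; no-port BR/MEM
t=7 i10:st ; no-port MEM/MEM
t=8 i11:st ; tail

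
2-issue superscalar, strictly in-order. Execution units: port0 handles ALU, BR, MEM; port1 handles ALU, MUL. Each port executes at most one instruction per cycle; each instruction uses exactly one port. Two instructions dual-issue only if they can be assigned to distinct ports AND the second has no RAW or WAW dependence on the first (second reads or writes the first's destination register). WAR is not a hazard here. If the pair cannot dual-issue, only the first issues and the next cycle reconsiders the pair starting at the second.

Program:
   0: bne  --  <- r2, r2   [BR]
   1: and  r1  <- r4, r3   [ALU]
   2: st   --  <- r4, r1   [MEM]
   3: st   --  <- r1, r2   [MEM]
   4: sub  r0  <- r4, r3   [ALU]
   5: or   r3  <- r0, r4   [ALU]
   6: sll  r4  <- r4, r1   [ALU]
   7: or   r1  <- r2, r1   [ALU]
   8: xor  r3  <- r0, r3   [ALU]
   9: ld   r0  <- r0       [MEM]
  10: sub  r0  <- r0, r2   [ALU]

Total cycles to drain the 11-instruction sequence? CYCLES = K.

CYCLES = 7

  cy0 -> i0&i1 (bne;and) 2-wide
  cy1 -> i2 (st) no-port MEM/MEM
  cy2 -> i3&i4 (st;sub) 2-wide
  cy3 -> i5&i6 (or;sll) 2-wide
  cy4 -> i7&i8 (or;xor) 2-wide
  cy5 -> i9 (ld) RAW+WAW r0
  cy6 -> i10 (sub) tail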